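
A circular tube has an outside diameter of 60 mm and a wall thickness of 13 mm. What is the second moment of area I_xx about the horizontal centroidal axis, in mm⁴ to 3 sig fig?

I_xx ≈ 5.71 × 10⁵ mm⁴

Decompose the section into non-overlapping parts with the origin at the bottom-left of its bounding rectangle.
Outer circle: ⌀60, A = 2827.4 mm², y = 30 mm, Ī = 636 173 mm⁴.
Bore (subtracted): ⌀34, A = 907.92 mm², y = 30 mm, Ī = 65 597 mm⁴.
By symmetry the centroid is at mid-height, ȳ = 30 mm.
All pieces are centred on the horizontal centroidal axis, so I = ΣĪ (holes subtracted) = 570 575 mm⁴.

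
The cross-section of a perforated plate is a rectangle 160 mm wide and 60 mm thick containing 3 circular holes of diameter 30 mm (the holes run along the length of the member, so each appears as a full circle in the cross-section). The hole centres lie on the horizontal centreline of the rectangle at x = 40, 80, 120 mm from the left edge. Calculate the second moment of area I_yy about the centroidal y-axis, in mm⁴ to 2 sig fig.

I_yy ≈ 1.8 × 10⁷ mm⁴

Treat the section as a set of non-overlapping primitives; coordinates are from the bounding-box lower-left.
Plate: 160 × 60, A = 9 600 mm², x = 80 mm, Ī = 20 480 000 mm⁴.
Hole 1 (subtracted): ⌀30, A = 706.9 mm², x = 40 mm, Ī = 39 761 mm⁴.
Hole 2 (subtracted): ⌀30, A = 706.9 mm², x = 80 mm, Ī = 39 761 mm⁴.
Hole 3 (subtracted): ⌀30, A = 706.9 mm², x = 120 mm, Ī = 39 761 mm⁴.
By symmetry the centroid is at mid-width, x̄ = 80 mm.
Transfer each piece to the centroidal y-axis using Ī + A·d² with d = x − 80:
  plate: d = 0 mm → contributes +20 480 000 mm⁴
  hole 1: d = -40 mm → contributes −1 170 734 mm⁴
  hole 2: d = 0 mm → contributes −39 761 mm⁴
  hole 3: d = 40 mm → contributes −1 170 734 mm⁴
Total I = 18 098 771 mm⁴.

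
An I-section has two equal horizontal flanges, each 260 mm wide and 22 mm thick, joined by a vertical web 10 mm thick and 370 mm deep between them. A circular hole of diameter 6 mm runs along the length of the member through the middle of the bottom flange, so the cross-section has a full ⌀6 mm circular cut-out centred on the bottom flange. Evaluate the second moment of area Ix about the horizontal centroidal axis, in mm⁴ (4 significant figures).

Ix ≈ 4.811 × 10⁸ mm⁴

Split into non-overlapping primitives; take the origin at the lower-left of the bounding box.
Bottom flange: 260 × 22, A = 5 720 mm², y = 11 mm, Ī = 230 707 mm⁴.
Web: 10 × 370, A = 3 700 mm², y = 207 mm, Ī = 42 210 833 mm⁴.
Top flange: 260 × 22, A = 5 720 mm², y = 403 mm, Ī = 230 707 mm⁴.
Hole (subtracted): ⌀6, A = 28.2743 mm², y = 11 mm, Ī = 63.6173 mm⁴.
Centroid: ȳ = ΣA·y / ΣA = 207.367 mm.
Transfer each piece to the horizontal centroidal axis using Ī + A·d² with d = y − 207.367:
  bottom flange: d = -196.367 mm → contributes +220 793 270 mm⁴
  web: d = -0.36672 mm → contributes +42 211 331 mm⁴
  top flange: d = 195.633 mm → contributes +219 148 722 mm⁴
  hole: d = -196.367 mm → contributes −1 090 319 mm⁴
Total I = 481 063 004 mm⁴.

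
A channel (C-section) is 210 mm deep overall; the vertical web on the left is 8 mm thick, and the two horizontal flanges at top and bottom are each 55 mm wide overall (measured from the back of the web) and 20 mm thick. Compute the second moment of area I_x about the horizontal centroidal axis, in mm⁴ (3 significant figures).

Treat the section as a set of non-overlapping primitives; coordinates are from the bounding-box lower-left.
Web: 8 × 210, A = 1 680 mm², y = 105 mm, Ī = 6 174 000 mm⁴.
Top flange (beyond web): 47 × 20, A = 940 mm², y = 200 mm, Ī = 31 333 mm⁴.
Bottom flange (beyond web): 47 × 20, A = 940 mm², y = 10 mm, Ī = 31 333 mm⁴.
By symmetry the centroid is at mid-height, ȳ = 105 mm.
Transfer each piece to the horizontal centroidal axis using Ī + A·d² with d = y − 105:
  web: d = 0 mm → contributes +6 174 000 mm⁴
  top flange (beyond web): d = 95 mm → contributes +8 514 833 mm⁴
  bottom flange (beyond web): d = -95 mm → contributes +8 514 833 mm⁴
Total I = 23 203 667 mm⁴.

I_x ≈ 2.32 × 10⁷ mm⁴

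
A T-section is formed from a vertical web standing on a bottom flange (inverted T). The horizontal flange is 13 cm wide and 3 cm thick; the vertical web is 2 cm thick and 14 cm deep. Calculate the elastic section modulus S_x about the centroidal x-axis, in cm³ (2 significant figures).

Decompose the section into non-overlapping parts with the origin at the bottom-left of its bounding rectangle.
Flange: 13 × 3, A = 39 cm², y = 1.5 cm, Ī = 29.25 cm⁴.
Web: 2 × 14, A = 28 cm², y = 10 cm, Ī = 457.3 cm⁴.
Centroid: ȳ = ΣA·y / ΣA = 5.052 cm.
Transfer each piece to the centroidal x-axis using Ī + A·d² with d = y − 5.052:
  flange: d = -3.552 cm → contributes +521.4 cm⁴
  web: d = 4.948 cm → contributes +1 143 cm⁴
Total I = 1 664 cm⁴.
Extreme fibre distance c = 11.95 cm; S = I/c = 139.3 cm³.

S_x ≈ 140 cm³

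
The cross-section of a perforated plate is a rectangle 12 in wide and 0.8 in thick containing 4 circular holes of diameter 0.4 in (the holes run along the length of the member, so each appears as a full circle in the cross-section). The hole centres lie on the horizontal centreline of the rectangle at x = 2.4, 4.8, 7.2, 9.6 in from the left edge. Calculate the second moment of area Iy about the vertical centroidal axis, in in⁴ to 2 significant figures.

Iy ≈ 110 in⁴

Split into non-overlapping primitives; take the origin at the lower-left of the bounding box.
Plate: 12 × 0.8, A = 9.6 in², x = 6 in, Ī = 115.2 in⁴.
Hole 1 (subtracted): ⌀0.4, A = 0.1257 in², x = 2.4 in, Ī = 0.001257 in⁴.
Hole 2 (subtracted): ⌀0.4, A = 0.1257 in², x = 4.8 in, Ī = 0.001257 in⁴.
Hole 3 (subtracted): ⌀0.4, A = 0.1257 in², x = 7.2 in, Ī = 0.001257 in⁴.
Hole 4 (subtracted): ⌀0.4, A = 0.1257 in², x = 9.6 in, Ī = 0.001257 in⁴.
By symmetry the centroid is at mid-width, x̄ = 6 in.
Transfer each piece to the vertical centroidal axis using Ī + A·d² with d = x − 6:
  plate: d = 0 in → contributes +115.2 in⁴
  hole 1: d = -3.6 in → contributes −1.63 in⁴
  hole 2: d = -1.2 in → contributes −0.1822 in⁴
  hole 3: d = 1.2 in → contributes −0.1822 in⁴
  hole 4: d = 3.6 in → contributes −1.63 in⁴
Total I = 111.6 in⁴.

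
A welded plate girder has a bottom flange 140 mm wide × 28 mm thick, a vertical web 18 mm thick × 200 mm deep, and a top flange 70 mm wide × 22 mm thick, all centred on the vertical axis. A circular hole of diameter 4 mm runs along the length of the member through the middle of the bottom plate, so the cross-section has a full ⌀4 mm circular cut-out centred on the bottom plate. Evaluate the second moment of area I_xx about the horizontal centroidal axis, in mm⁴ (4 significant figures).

I_xx ≈ 7.374 × 10⁷ mm⁴

Split into non-overlapping primitives; take the origin at the lower-left of the bounding box.
Bottom plate: 140 × 28, A = 3 920 mm², y = 14 mm, Ī = 256 107 mm⁴.
Web plate: 18 × 200, A = 3 600 mm², y = 128 mm, Ī = 12 000 000 mm⁴.
Top plate: 70 × 22, A = 1 540 mm², y = 239 mm, Ī = 62113.3 mm⁴.
Hole (subtracted): ⌀4, A = 12.5664 mm², y = 14 mm, Ī = 12.5664 mm⁴.
Centroid: ȳ = ΣA·y / ΣA = 97.6591 mm.
Transfer each piece to the horizontal centroidal axis using Ī + A·d² with d = y − 97.6591:
  bottom plate: d = -83.6591 mm → contributes +27 691 568 mm⁴
  web plate: d = 30.3409 mm → contributes +15 314 057 mm⁴
  top plate: d = 141.341 mm → contributes +30 827 086 mm⁴
  hole: d = -83.6591 mm → contributes −87962.6 mm⁴
Total I = 73 744 748 mm⁴.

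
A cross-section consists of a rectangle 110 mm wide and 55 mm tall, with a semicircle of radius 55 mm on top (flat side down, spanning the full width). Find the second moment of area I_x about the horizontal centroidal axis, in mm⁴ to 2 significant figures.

Split into non-overlapping primitives; take the origin at the lower-left of the bounding box.
Rectangular body: 110 × 55, A = 6 050 mm², y = 27.5 mm, Ī = 1 525 104 mm⁴.
Semicircular cap: semicircle r = 55, A = 4 752 mm², y = 78.34 mm, Ī = 1 004 345 mm⁴.
Centroid: ȳ = ΣA·y / ΣA = 49.87 mm.
Transfer each piece to the horizontal centroidal axis using Ī + A·d² with d = y − 49.87:
  rectangular body: d = -22.37 mm → contributes +4 551 478 mm⁴
  semicircular cap: d = 28.48 mm → contributes +4 857 644 mm⁴
Total I = 9 409 122 mm⁴.

I_x ≈ 9.4 × 10⁶ mm⁴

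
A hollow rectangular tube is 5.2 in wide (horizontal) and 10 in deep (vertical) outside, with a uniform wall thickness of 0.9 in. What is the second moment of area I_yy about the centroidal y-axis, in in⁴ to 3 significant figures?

Split into non-overlapping primitives; take the origin at the lower-left of the bounding box.
Outer rectangle: 5.2 × 10, A = 52 in², x = 2.6 in, Ī = 117.17 in⁴.
Inner void (subtracted): 3.4 × 8.2, A = 27.88 in², x = 2.6 in, Ī = 26.858 in⁴.
By symmetry the centroid is at mid-width, x̄ = 2.6 in.
All pieces are centred on the centroidal y-axis, so I = ΣĪ (holes subtracted) = 90.316 in⁴.

I_yy ≈ 90.3 in⁴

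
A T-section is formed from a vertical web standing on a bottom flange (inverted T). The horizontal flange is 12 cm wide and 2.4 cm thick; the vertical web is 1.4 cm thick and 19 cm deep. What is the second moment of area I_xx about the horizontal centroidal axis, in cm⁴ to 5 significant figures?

I_xx ≈ 2397.2 cm⁴

Break the section into simple shapes (no overlaps), measuring from the bottom-left corner of the bounding box.
Flange: 12 × 2.4, A = 28.8 cm², y = 1.2 cm, Ī = 13.824 cm⁴.
Web: 1.4 × 19, A = 26.6 cm², y = 11.9 cm, Ī = 800.2167 cm⁴.
Centroid: ȳ = ΣA·y / ΣA = 6.337545 cm.
Transfer each piece to the horizontal centroidal axis using Ī + A·d² with d = y − 6.337545:
  flange: d = -5.137545 cm → contributes +773.9819 cm⁴
  web: d = 5.562455 cm → contributes +1623.245 cm⁴
Total I = 2397.227 cm⁴.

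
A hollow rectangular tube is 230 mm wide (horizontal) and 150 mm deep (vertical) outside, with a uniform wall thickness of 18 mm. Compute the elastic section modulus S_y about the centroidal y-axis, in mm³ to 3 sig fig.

S_y ≈ 7.19 × 10⁵ mm³

Break the section into simple shapes (no overlaps), measuring from the bottom-left corner of the bounding box.
Outer rectangle: 230 × 150, A = 34 500 mm², x = 115 mm, Ī = 152 087 500 mm⁴.
Inner void (subtracted): 194 × 114, A = 22 116 mm², x = 115 mm, Ī = 69 363 148 mm⁴.
By symmetry the centroid is at mid-width, x̄ = 115 mm.
All pieces are centred on the centroidal y-axis, so I = ΣĪ (holes subtracted) = 82 724 352 mm⁴.
Extreme fibre distance c = 115 mm; S = I/c = 719 342 mm³.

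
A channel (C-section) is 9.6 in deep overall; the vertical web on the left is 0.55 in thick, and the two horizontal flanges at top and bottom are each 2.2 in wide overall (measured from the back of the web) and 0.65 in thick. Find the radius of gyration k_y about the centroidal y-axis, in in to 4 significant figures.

Break the section into simple shapes (no overlaps), measuring from the bottom-left corner of the bounding box.
Web: 0.55 × 9.6, A = 5.28 in², x = 0.275 in, Ī = 0.1331 in⁴.
Top flange (beyond web): 1.65 × 0.65, A = 1.0725 in², x = 1.375 in, Ī = 0.243323 in⁴.
Bottom flange (beyond web): 1.65 × 0.65, A = 1.0725 in², x = 1.375 in, Ī = 0.243323 in⁴.
Centroid: x̄ = ΣA·x / ΣA = 0.592778 in.
Transfer each piece to the centroidal y-axis using Ī + A·d² with d = x − 0.592778:
  web: d = -0.317778 in → contributes +0.666289 in⁴
  top flange (beyond web): d = 0.782222 in → contributes +0.899556 in⁴
  bottom flange (beyond web): d = 0.782222 in → contributes +0.899556 in⁴
Total I = 2.4654 in⁴.
Radius of gyration: k = √(I/A) = √(2.4654 / 7.425) = 0.576229 in.

k_y ≈ 0.5762 in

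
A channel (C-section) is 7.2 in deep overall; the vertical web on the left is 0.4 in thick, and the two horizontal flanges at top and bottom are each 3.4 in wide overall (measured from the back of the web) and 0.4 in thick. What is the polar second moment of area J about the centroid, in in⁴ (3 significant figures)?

Decompose the section into non-overlapping parts with the origin at the bottom-left of its bounding rectangle.
Web: 0.4 × 7.2, A = 2.88 in², y = 3.6 in, Ī = 12.442 in⁴.
Top flange (beyond web): 3 × 0.4, A = 1.2 in², y = 7 in, Ī = 0.016 in⁴.
Bottom flange (beyond web): 3 × 0.4, A = 1.2 in², y = 0.2 in, Ī = 0.016 in⁴.
By symmetry the centroid is at mid-height, ȳ = 3.6 in.
Transfer each piece to the centroidal x-axis using Ī + A·d² with d = y − 3.6:
  web: d = 0 in → contributes +12.442 in⁴
  top flange (beyond web): d = 3.4 in → contributes +13.888 in⁴
  bottom flange (beyond web): d = -3.4 in → contributes +13.888 in⁴
Total I = 40.218 in⁴.
For the y-axis: x̄ = 0.97273 in.
Repeating about the centroidal y-axis gives I_y = 5.6217 in⁴.
Polar second moment: J = I_x + I_y = 45.839 in⁴.

J ≈ 45.8 in⁴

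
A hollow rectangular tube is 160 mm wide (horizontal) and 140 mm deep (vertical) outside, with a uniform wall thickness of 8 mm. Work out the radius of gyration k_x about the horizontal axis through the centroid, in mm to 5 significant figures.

Break the section into simple shapes (no overlaps), measuring from the bottom-left corner of the bounding box.
Outer rectangle: 160 × 140, A = 22 400 mm², y = 70 mm, Ī = 36 586 667 mm⁴.
Inner void (subtracted): 144 × 124, A = 17 856 mm², y = 70 mm, Ī = 22 879 488 mm⁴.
By symmetry the centroid is at mid-height, ȳ = 70 mm.
All pieces are centred on the horizontal axis through the centroid, so I = ΣĪ (holes subtracted) = 13 707 179 mm⁴.
Radius of gyration: k = √(I/A) = √(13 707 179 / 4 544) = 54.92308 mm.

k_x ≈ 54.923 mm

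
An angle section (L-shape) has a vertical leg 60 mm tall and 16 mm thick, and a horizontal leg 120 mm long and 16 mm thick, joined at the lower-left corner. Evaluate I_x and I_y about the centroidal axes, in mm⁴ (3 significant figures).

Break the section into simple shapes (no overlaps), measuring from the bottom-left corner of the bounding box.
Vertical leg: 16 × 60, A = 960 mm², y = 30 mm, Ī = 288 000 mm⁴.
Horizontal leg (remainder): 104 × 16, A = 1 664 mm², y = 8 mm, Ī = 35 499 mm⁴.
Centroid: ȳ = ΣA·y / ΣA = 16.049 mm.
Transfer each piece to the centroidal x-axis using Ī + A·d² with d = y − 16.049:
  vertical leg: d = 13.951 mm → contributes +474 851 mm⁴
  horizontal leg (remainder): d = -8.0488 mm → contributes +143 297 mm⁴
Total I = 618 148 mm⁴.
For the y-axis: x̄ = 46.049 mm.
Repeating about the centroidal y-axis gives I_y = 3 711 908 mm⁴.

I_x ≈ 6.18 × 10⁵ mm⁴, I_y ≈ 3.71 × 10⁶ mm⁴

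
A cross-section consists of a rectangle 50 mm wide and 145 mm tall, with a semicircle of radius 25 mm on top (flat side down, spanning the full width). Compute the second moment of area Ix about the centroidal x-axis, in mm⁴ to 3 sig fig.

Treat the section as a set of non-overlapping primitives; coordinates are from the bounding-box lower-left.
Rectangular body: 50 × 145, A = 7 250 mm², y = 72.5 mm, Ī = 12 702 604 mm⁴.
Semicircular cap: semicircle r = 25, A = 981.75 mm², y = 155.61 mm, Ī = 42 874 mm⁴.
Centroid: ȳ = ΣA·y / ΣA = 82.412 mm.
Transfer each piece to the centroidal x-axis using Ī + A·d² with d = y − 82.412:
  rectangular body: d = -9.912 mm → contributes +13 414 905 mm⁴
  semicircular cap: d = 73.198 mm → contributes +5 303 068 mm⁴
Total I = 18 717 974 mm⁴.

Ix ≈ 1.87 × 10⁷ mm⁴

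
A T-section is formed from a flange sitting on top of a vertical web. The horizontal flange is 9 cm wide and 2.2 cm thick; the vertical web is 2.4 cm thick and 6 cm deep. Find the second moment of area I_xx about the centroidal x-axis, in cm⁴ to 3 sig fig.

I_xx ≈ 191 cm⁴

Decompose the section into non-overlapping parts with the origin at the bottom-left of its bounding rectangle.
Flange: 9 × 2.2, A = 19.8 cm², y = 7.1 cm, Ī = 7.986 cm⁴.
Web: 2.4 × 6, A = 14.4 cm², y = 3 cm, Ī = 43.2 cm⁴.
Centroid: ȳ = ΣA·y / ΣA = 5.3737 cm.
Transfer each piece to the centroidal x-axis using Ī + A·d² with d = y − 5.3737:
  flange: d = 1.7263 cm → contributes +66.993 cm⁴
  web: d = -2.3737 cm → contributes +124.34 cm⁴
Total I = 191.33 cm⁴.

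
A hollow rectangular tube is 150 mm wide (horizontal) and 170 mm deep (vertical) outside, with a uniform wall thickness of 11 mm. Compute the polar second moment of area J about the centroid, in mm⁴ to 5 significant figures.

J ≈ 4.8781 × 10⁷ mm⁴

Break the section into simple shapes (no overlaps), measuring from the bottom-left corner of the bounding box.
Outer rectangle: 150 × 170, A = 25 500 mm², y = 85 mm, Ī = 61 412 500 mm⁴.
Inner void (subtracted): 128 × 148, A = 18 944 mm², y = 85 mm, Ī = 34 579 115 mm⁴.
By symmetry the centroid is at mid-height, ȳ = 85 mm.
All pieces are centred on the centroidal x-axis, so I = ΣĪ (holes subtracted) = 26 833 385 mm⁴.
Repeating about the centroidal y-axis gives I_y = 21 947 625 mm⁴.
Polar second moment: J = I_x + I_y = 48 781 011 mm⁴.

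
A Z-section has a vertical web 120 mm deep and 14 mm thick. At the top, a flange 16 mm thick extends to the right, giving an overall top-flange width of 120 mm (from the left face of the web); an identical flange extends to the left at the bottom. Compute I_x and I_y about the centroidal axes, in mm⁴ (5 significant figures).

I_x ≈ 1.1260 × 10⁷ mm⁴, I_y ≈ 1.5415 × 10⁷ mm⁴

Break the section into simple shapes (no overlaps), measuring from the bottom-left corner of the bounding box.
Web: 14 × 120, A = 1 680 mm², y = 60 mm, Ī = 2 016 000 mm⁴.
Top flange (beyond web): 106 × 16, A = 1 696 mm², y = 112 mm, Ī = 36181.33 mm⁴.
Bottom flange (beyond web): 106 × 16, A = 1 696 mm², y = 8 mm, Ī = 36181.33 mm⁴.
Centroid: ȳ = ΣA·y / ΣA = 60 mm.
Transfer each piece to the centroidal x-axis using Ī + A·d² with d = y − 60:
  web: d = 0 mm → contributes +2 016 000 mm⁴
  top flange (beyond web): d = 52 mm → contributes +4 622 165 mm⁴
  bottom flange (beyond web): d = -52 mm → contributes +4 622 165 mm⁴
Total I = 11 260 331 mm⁴.
For the y-axis: x̄ = 113 mm.
Repeating about the centroidal y-axis gives I_y = 15 414 683 mm⁴.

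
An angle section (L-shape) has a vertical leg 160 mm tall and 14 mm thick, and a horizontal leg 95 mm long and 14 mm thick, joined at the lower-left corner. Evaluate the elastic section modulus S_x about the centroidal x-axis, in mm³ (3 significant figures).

S_x ≈ 8.43 × 10⁴ mm³

Break the section into simple shapes (no overlaps), measuring from the bottom-left corner of the bounding box.
Vertical leg: 14 × 160, A = 2 240 mm², y = 80 mm, Ī = 4 778 667 mm⁴.
Horizontal leg (remainder): 81 × 14, A = 1 134 mm², y = 7 mm, Ī = 18 522 mm⁴.
Centroid: ȳ = ΣA·y / ΣA = 55.465 mm.
Transfer each piece to the centroidal x-axis using Ī + A·d² with d = y − 55.465:
  vertical leg: d = 24.535 mm → contributes +6 127 101 mm⁴
  horizontal leg (remainder): d = -48.465 mm → contributes +2 682 095 mm⁴
Total I = 8 809 196 mm⁴.
Extreme fibre distance c = 104.54 mm; S = I/c = 84 270 mm³.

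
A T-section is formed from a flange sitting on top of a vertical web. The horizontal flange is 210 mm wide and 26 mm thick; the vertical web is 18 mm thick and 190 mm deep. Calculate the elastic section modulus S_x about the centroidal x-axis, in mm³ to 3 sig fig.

Decompose the section into non-overlapping parts with the origin at the bottom-left of its bounding rectangle.
Flange: 210 × 26, A = 5 460 mm², y = 203 mm, Ī = 307 580 mm⁴.
Web: 18 × 190, A = 3 420 mm², y = 95 mm, Ī = 10 288 500 mm⁴.
Centroid: ȳ = ΣA·y / ΣA = 161.41 mm.
Transfer each piece to the centroidal x-axis using Ī + A·d² with d = y − 161.41:
  flange: d = 41.595 mm → contributes +9 753 982 mm⁴
  web: d = -66.405 mm → contributes +25 369 598 mm⁴
Total I = 35 123 581 mm⁴.
Extreme fibre distance c = 161.41 mm; S = I/c = 217 611 mm³.

S_x ≈ 2.18 × 10⁵ mm³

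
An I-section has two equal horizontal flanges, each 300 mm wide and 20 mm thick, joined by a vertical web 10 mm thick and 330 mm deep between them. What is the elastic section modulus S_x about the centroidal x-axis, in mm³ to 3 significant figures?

S_x ≈ 2.15 × 10⁶ mm³

Break the section into simple shapes (no overlaps), measuring from the bottom-left corner of the bounding box.
Bottom flange: 300 × 20, A = 6 000 mm², y = 10 mm, Ī = 200 000 mm⁴.
Web: 10 × 330, A = 3 300 mm², y = 185 mm, Ī = 29 947 500 mm⁴.
Top flange: 300 × 20, A = 6 000 mm², y = 360 mm, Ī = 200 000 mm⁴.
By symmetry the centroid is at mid-height, ȳ = 185 mm.
Transfer each piece to the centroidal x-axis using Ī + A·d² with d = y − 185:
  bottom flange: d = -175 mm → contributes +183 950 000 mm⁴
  web: d = 0 mm → contributes +29 947 500 mm⁴
  top flange: d = 175 mm → contributes +183 950 000 mm⁴
Total I = 397 847 500 mm⁴.
Extreme fibre distance c = 185 mm; S = I/c = 2 150 527 mm³.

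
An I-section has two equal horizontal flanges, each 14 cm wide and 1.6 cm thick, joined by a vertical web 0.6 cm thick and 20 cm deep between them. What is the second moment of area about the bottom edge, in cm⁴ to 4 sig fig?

Decompose the section into non-overlapping parts with the origin at the bottom-left of its bounding rectangle.
Bottom flange: 14 × 1.6, A = 22.4 cm², y = 0.8 cm, Ī = 4.77867 cm⁴.
Web: 0.6 × 20, A = 12 cm², y = 11.6 cm, Ī = 400 cm⁴.
Top flange: 14 × 1.6, A = 22.4 cm², y = 22.4 cm, Ī = 4.77867 cm⁴.
Transfer each piece to a horizontal axis along the bottom face using Ī + A·d² with d = y − 0:
  bottom flange: d = 0.8 cm → contributes +19.1147 cm⁴
  web: d = 11.6 cm → contributes +2014.72 cm⁴
  top flange: d = 22.4 cm → contributes +11244.2 cm⁴
Total I = 13 278 cm⁴.

I_base ≈ 1.328 × 10⁴ cm⁴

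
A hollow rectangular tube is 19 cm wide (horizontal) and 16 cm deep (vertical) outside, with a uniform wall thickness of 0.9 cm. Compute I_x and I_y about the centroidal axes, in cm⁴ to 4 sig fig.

I_x ≈ 2381 cm⁴, I_y ≈ 3124 cm⁴

Decompose the section into non-overlapping parts with the origin at the bottom-left of its bounding rectangle.
Outer rectangle: 19 × 16, A = 304 cm², y = 8 cm, Ī = 6485.33 cm⁴.
Inner void (subtracted): 17.2 × 14.2, A = 244.24 cm², y = 8 cm, Ī = 4104.05 cm⁴.
By symmetry the centroid is at mid-height, ȳ = 8 cm.
All pieces are centred on the centroidal x-axis, so I = ΣĪ (holes subtracted) = 2381.29 cm⁴.
Repeating about the centroidal y-axis gives I_y = 3 124 cm⁴.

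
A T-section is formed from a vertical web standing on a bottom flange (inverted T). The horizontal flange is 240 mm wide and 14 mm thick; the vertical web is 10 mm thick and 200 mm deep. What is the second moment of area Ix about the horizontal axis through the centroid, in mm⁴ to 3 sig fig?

Ix ≈ 2.11 × 10⁷ mm⁴

Decompose the section into non-overlapping parts with the origin at the bottom-left of its bounding rectangle.
Flange: 240 × 14, A = 3 360 mm², y = 7 mm, Ī = 54 880 mm⁴.
Web: 10 × 200, A = 2 000 mm², y = 114 mm, Ī = 6 666 667 mm⁴.
Centroid: ȳ = ΣA·y / ΣA = 46.925 mm.
Transfer each piece to the horizontal axis through the centroid using Ī + A·d² with d = y − 46.925:
  flange: d = -39.925 mm → contributes +5 410 839 mm⁴
  web: d = 67.075 mm → contributes +15 664 678 mm⁴
Total I = 21 075 517 mm⁴.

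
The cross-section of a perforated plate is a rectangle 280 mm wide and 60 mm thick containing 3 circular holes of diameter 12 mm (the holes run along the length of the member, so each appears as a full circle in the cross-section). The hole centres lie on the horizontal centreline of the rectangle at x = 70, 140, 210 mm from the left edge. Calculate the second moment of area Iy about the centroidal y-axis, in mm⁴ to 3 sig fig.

Treat the section as a set of non-overlapping primitives; coordinates are from the bounding-box lower-left.
Plate: 280 × 60, A = 16 800 mm², x = 140 mm, Ī = 109 760 000 mm⁴.
Hole 1 (subtracted): ⌀12, A = 113.1 mm², x = 70 mm, Ī = 1017.9 mm⁴.
Hole 2 (subtracted): ⌀12, A = 113.1 mm², x = 140 mm, Ī = 1017.9 mm⁴.
Hole 3 (subtracted): ⌀12, A = 113.1 mm², x = 210 mm, Ī = 1017.9 mm⁴.
By symmetry the centroid is at mid-width, x̄ = 140 mm.
Transfer each piece to the centroidal y-axis using Ī + A·d² with d = x − 140:
  plate: d = 0 mm → contributes +109 760 000 mm⁴
  hole 1: d = -70 mm → contributes −555 195 mm⁴
  hole 2: d = 0 mm → contributes −1017.9 mm⁴
  hole 3: d = 70 mm → contributes −555 195 mm⁴
Total I = 108 648 592 mm⁴.

Iy ≈ 1.09 × 10⁸ mm⁴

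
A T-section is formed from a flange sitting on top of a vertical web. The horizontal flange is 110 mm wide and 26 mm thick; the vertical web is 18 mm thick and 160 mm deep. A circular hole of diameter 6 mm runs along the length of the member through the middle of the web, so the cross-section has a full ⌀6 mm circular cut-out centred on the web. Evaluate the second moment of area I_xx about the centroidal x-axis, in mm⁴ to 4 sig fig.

Break the section into simple shapes (no overlaps), measuring from the bottom-left corner of the bounding box.
Flange: 110 × 26, A = 2 860 mm², y = 173 mm, Ī = 161 113 mm⁴.
Web: 18 × 160, A = 2 880 mm², y = 80 mm, Ī = 6 144 000 mm⁴.
Hole (subtracted): ⌀6, A = 28.2743 mm², y = 80 mm, Ī = 63.6173 mm⁴.
Centroid: ȳ = ΣA·y / ΣA = 126.567 mm.
Transfer each piece to the centroidal x-axis using Ī + A·d² with d = y − 126.567:
  flange: d = 46.4326 mm → contributes +6 327 244 mm⁴
  web: d = -46.5674 mm → contributes +12 389 335 mm⁴
  hole: d = -46.5674 mm → contributes −61377.1 mm⁴
Total I = 18 655 203 mm⁴.

I_xx ≈ 1.866 × 10⁷ mm⁴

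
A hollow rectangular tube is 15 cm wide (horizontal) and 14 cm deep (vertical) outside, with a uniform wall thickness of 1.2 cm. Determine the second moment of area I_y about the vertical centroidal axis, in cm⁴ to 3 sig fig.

Treat the section as a set of non-overlapping primitives; coordinates are from the bounding-box lower-left.
Outer rectangle: 15 × 14, A = 210 cm², x = 7.5 cm, Ī = 3937.5 cm⁴.
Inner void (subtracted): 12.6 × 11.6, A = 146.16 cm², x = 7.5 cm, Ī = 1933.7 cm⁴.
By symmetry the centroid is at mid-width, x̄ = 7.5 cm.
All pieces are centred on the vertical centroidal axis, so I = ΣĪ (holes subtracted) = 2003.8 cm⁴.

I_y ≈ 2000 cm⁴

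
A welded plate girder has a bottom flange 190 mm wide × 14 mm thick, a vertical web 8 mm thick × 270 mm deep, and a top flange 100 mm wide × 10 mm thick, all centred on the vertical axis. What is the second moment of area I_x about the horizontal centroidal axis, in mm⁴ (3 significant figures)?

I_x ≈ 7.67 × 10⁷ mm⁴

Decompose the section into non-overlapping parts with the origin at the bottom-left of its bounding rectangle.
Bottom plate: 190 × 14, A = 2 660 mm², y = 7 mm, Ī = 43 447 mm⁴.
Web plate: 8 × 270, A = 2 160 mm², y = 149 mm, Ī = 13 122 000 mm⁴.
Top plate: 100 × 10, A = 1 000 mm², y = 289 mm, Ī = 8333.3 mm⁴.
Centroid: ȳ = ΣA·y / ΣA = 108.15 mm.
Transfer each piece to the horizontal centroidal axis using Ī + A·d² with d = y − 108.15:
  bottom plate: d = -101.15 mm → contributes +27 261 261 mm⁴
  web plate: d = 40.845 mm → contributes +16 725 622 mm⁴
  top plate: d = 180.85 mm → contributes +32 713 378 mm⁴
Total I = 76 700 261 mm⁴.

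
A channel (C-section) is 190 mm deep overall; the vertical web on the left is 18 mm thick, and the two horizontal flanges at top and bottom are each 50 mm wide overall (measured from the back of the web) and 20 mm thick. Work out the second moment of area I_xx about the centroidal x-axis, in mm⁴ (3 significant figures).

I_xx ≈ 1.96 × 10⁷ mm⁴

Decompose the section into non-overlapping parts with the origin at the bottom-left of its bounding rectangle.
Web: 18 × 190, A = 3 420 mm², y = 95 mm, Ī = 10 288 500 mm⁴.
Top flange (beyond web): 32 × 20, A = 640 mm², y = 180 mm, Ī = 21 333 mm⁴.
Bottom flange (beyond web): 32 × 20, A = 640 mm², y = 10 mm, Ī = 21 333 mm⁴.
By symmetry the centroid is at mid-height, ȳ = 95 mm.
Transfer each piece to the centroidal x-axis using Ī + A·d² with d = y − 95:
  web: d = 0 mm → contributes +10 288 500 mm⁴
  top flange (beyond web): d = 85 mm → contributes +4 645 333 mm⁴
  bottom flange (beyond web): d = -85 mm → contributes +4 645 333 mm⁴
Total I = 19 579 167 mm⁴.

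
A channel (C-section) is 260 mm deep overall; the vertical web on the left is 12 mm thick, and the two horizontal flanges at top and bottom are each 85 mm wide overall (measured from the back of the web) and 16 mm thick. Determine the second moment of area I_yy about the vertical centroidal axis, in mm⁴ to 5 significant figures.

Break the section into simple shapes (no overlaps), measuring from the bottom-left corner of the bounding box.
Web: 12 × 260, A = 3 120 mm², x = 6 mm, Ī = 37 440 mm⁴.
Top flange (beyond web): 73 × 16, A = 1 168 mm², x = 48.5 mm, Ī = 518689.3 mm⁴.
Bottom flange (beyond web): 73 × 16, A = 1 168 mm², x = 48.5 mm, Ī = 518689.3 mm⁴.
Centroid: x̄ = ΣA·x / ΣA = 24.19648 mm.
Transfer each piece to the vertical centroidal axis using Ī + A·d² with d = x − 24.19648:
  web: d = -18.19648 mm → contributes +1 070 509 mm⁴
  top flange (beyond web): d = 24.30352 mm → contributes +1 208 581 mm⁴
  bottom flange (beyond web): d = 24.30352 mm → contributes +1 208 581 mm⁴
Total I = 3 487 672 mm⁴.

I_yy ≈ 3.4877 × 10⁶ mm⁴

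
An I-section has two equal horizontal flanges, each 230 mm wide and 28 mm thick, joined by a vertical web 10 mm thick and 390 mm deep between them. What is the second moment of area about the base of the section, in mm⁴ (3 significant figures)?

Break the section into simple shapes (no overlaps), measuring from the bottom-left corner of the bounding box.
Bottom flange: 230 × 28, A = 6 440 mm², y = 14 mm, Ī = 420 747 mm⁴.
Web: 10 × 390, A = 3 900 mm², y = 223 mm, Ī = 49 432 500 mm⁴.
Top flange: 230 × 28, A = 6 440 mm², y = 432 mm, Ī = 420 747 mm⁴.
Transfer each piece to a horizontal axis along the bottom face using Ī + A·d² with d = y − 0:
  bottom flange: d = 14 mm → contributes +1 682 987 mm⁴
  web: d = 223 mm → contributes +243 375 600 mm⁴
  top flange: d = 432 mm → contributes +1 202 279 307 mm⁴
Total I = 1 447 337 893 mm⁴.

I_base ≈ 1.45 × 10⁹ mm⁴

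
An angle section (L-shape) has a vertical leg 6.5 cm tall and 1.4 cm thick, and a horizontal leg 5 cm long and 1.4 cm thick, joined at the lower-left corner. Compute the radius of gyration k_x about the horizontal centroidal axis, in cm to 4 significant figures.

Treat the section as a set of non-overlapping primitives; coordinates are from the bounding-box lower-left.
Vertical leg: 1.4 × 6.5, A = 9.1 cm², y = 3.25 cm, Ī = 32.0396 cm⁴.
Horizontal leg (remainder): 3.6 × 1.4, A = 5.04 cm², y = 0.7 cm, Ī = 0.8232 cm⁴.
Centroid: ȳ = ΣA·y / ΣA = 2.34109 cm.
Transfer each piece to the horizontal centroidal axis using Ī + A·d² with d = y − 2.34109:
  vertical leg: d = 0.908911 cm → contributes +39.5573 cm⁴
  horizontal leg (remainder): d = -1.64109 cm → contributes +14.3968 cm⁴
Total I = 53.9541 cm⁴.
Radius of gyration: k = √(I/A) = √(53.9541 / 14.14) = 1.95338 cm.

k_x ≈ 1.953 cm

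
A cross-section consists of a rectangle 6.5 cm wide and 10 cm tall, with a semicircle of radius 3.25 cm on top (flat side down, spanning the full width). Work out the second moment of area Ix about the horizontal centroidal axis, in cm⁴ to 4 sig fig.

Treat the section as a set of non-overlapping primitives; coordinates are from the bounding-box lower-left.
Rectangular body: 6.5 × 10, A = 65 cm², y = 5 cm, Ī = 541.667 cm⁴.
Semicircular cap: semicircle r = 3.25, A = 16.5915 cm², y = 11.3793 cm, Ī = 12.2452 cm⁴.
Centroid: ȳ = ΣA·y / ΣA = 6.29723 cm.
Transfer each piece to the horizontal centroidal axis using Ī + A·d² with d = y − 6.29723:
  rectangular body: d = -1.29723 cm → contributes +651.049 cm⁴
  semicircular cap: d = 5.08211 cm → contributes +440.769 cm⁴
Total I = 1091.82 cm⁴.

Ix ≈ 1092 cm⁴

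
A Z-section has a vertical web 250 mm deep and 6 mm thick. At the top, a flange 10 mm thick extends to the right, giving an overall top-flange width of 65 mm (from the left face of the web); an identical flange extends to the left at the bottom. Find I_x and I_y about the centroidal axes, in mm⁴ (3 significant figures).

Split into non-overlapping primitives; take the origin at the lower-left of the bounding box.
Web: 6 × 250, A = 1 500 mm², y = 125 mm, Ī = 7 812 500 mm⁴.
Top flange (beyond web): 59 × 10, A = 590 mm², y = 245 mm, Ī = 4916.7 mm⁴.
Bottom flange (beyond web): 59 × 10, A = 590 mm², y = 5 mm, Ī = 4916.7 mm⁴.
Centroid: ȳ = ΣA·y / ΣA = 125 mm.
Transfer each piece to the centroidal x-axis using Ī + A·d² with d = y − 125:
  web: d = 0 mm → contributes +7 812 500 mm⁴
  top flange (beyond web): d = 120 mm → contributes +8 500 917 mm⁴
  bottom flange (beyond web): d = -120 mm → contributes +8 500 917 mm⁴
Total I = 24 814 333 mm⁴.
For the y-axis: x̄ = 62 mm.
Repeating about the centroidal y-axis gives I_y = 1 593 173 mm⁴.

I_x ≈ 2.48 × 10⁷ mm⁴, I_y ≈ 1.59 × 10⁶ mm⁴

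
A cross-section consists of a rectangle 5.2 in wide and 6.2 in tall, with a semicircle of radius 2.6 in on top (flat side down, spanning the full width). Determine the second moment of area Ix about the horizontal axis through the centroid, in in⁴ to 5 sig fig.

Ix ≈ 249.43 in⁴

Split into non-overlapping primitives; take the origin at the lower-left of the bounding box.
Rectangular body: 5.2 × 6.2, A = 32.24 in², y = 3.1 in, Ī = 103.2755 in⁴.
Semicircular cap: semicircle r = 2.6, A = 10.61858 in², y = 7.303474 in, Ī = 5.01563 in⁴.
Centroid: ȳ = ΣA·y / ΣA = 4.141447 in.
Transfer each piece to the horizontal axis through the centroid using Ī + A·d² with d = y − 4.141447:
  rectangular body: d = -1.041447 in → contributes +138.2434 in⁴
  semicircular cap: d = 3.162027 in → contributes +111.1846 in⁴
Total I = 249.428 in⁴.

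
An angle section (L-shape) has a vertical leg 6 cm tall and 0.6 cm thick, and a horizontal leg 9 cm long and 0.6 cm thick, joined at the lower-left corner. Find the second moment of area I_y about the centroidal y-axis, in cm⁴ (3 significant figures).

I_y ≈ 72.3 cm⁴

Decompose the section into non-overlapping parts with the origin at the bottom-left of its bounding rectangle.
Vertical leg: 0.6 × 6, A = 3.6 cm², x = 0.3 cm, Ī = 0.108 cm⁴.
Horizontal leg (remainder): 8.4 × 0.6, A = 5.04 cm², x = 4.8 cm, Ī = 29.635 cm⁴.
Centroid: x̄ = ΣA·x / ΣA = 2.925 cm.
Transfer each piece to the centroidal y-axis using Ī + A·d² with d = x − 2.925:
  vertical leg: d = -2.625 cm → contributes +24.914 cm⁴
  horizontal leg (remainder): d = 1.875 cm → contributes +47.354 cm⁴
Total I = 72.268 cm⁴.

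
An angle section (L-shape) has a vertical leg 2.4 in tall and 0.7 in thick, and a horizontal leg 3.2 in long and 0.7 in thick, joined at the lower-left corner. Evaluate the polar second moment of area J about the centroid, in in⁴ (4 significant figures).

J ≈ 4.671 in⁴

Treat the section as a set of non-overlapping primitives; coordinates are from the bounding-box lower-left.
Vertical leg: 0.7 × 2.4, A = 1.68 in², y = 1.2 in, Ī = 0.8064 in⁴.
Horizontal leg (remainder): 2.5 × 0.7, A = 1.75 in², y = 0.35 in, Ī = 0.0714583 in⁴.
Centroid: ȳ = ΣA·y / ΣA = 0.766327 in.
Transfer each piece to the centroidal x-axis using Ī + A·d² with d = y − 0.766327:
  vertical leg: d = 0.433673 in → contributes +1.12236 in⁴
  horizontal leg (remainder): d = -0.416327 in → contributes +0.374782 in⁴
Total I = 1.49714 in⁴.
For the y-axis: x̄ = 1.16633 in.
Repeating about the centroidal y-axis gives I_y = 3.17434 in⁴.
Polar second moment: J = I_x + I_y = 4.67149 in⁴.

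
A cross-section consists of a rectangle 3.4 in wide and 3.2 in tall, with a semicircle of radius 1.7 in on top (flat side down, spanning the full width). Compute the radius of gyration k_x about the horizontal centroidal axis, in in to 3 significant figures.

k_x ≈ 1.33 in

Break the section into simple shapes (no overlaps), measuring from the bottom-left corner of the bounding box.
Rectangular body: 3.4 × 3.2, A = 10.88 in², y = 1.6 in, Ī = 9.2843 in⁴.
Semicircular cap: semicircle r = 1.7, A = 4.5396 in², y = 3.9215 in, Ī = 0.9167 in⁴.
Centroid: ȳ = ΣA·y / ΣA = 2.2835 in.
Transfer each piece to the horizontal centroidal axis using Ī + A·d² with d = y − 2.2835:
  rectangular body: d = -0.68346 in → contributes +14.367 in⁴
  semicircular cap: d = 1.638 in → contributes +13.097 in⁴
Total I = 27.464 in⁴.
Radius of gyration: k = √(I/A) = √(27.464 / 15.42) = 1.3346 in.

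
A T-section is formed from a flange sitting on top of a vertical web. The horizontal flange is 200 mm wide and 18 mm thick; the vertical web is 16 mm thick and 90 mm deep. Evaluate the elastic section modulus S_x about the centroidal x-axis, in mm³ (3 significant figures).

S_x ≈ 4.87 × 10⁴ mm³

Treat the section as a set of non-overlapping primitives; coordinates are from the bounding-box lower-left.
Flange: 200 × 18, A = 3 600 mm², y = 99 mm, Ī = 97 200 mm⁴.
Web: 16 × 90, A = 1 440 mm², y = 45 mm, Ī = 972 000 mm⁴.
Centroid: ȳ = ΣA·y / ΣA = 83.571 mm.
Transfer each piece to the centroidal x-axis using Ī + A·d² with d = y − 83.571:
  flange: d = 15.429 mm → contributes +954 147 mm⁴
  web: d = -38.571 mm → contributes +3 114 367 mm⁴
Total I = 4 068 514 mm⁴.
Extreme fibre distance c = 83.571 mm; S = I/c = 48 683 mm³.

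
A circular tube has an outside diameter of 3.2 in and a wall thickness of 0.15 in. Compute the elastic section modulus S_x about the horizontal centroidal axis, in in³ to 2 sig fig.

S_x ≈ 1.0 in³

Treat the section as a set of non-overlapping primitives; coordinates are from the bounding-box lower-left.
Outer circle: ⌀3.2, A = 8.042 in², y = 1.6 in, Ī = 5.147 in⁴.
Bore (subtracted): ⌀2.9, A = 6.605 in², y = 1.6 in, Ī = 3.472 in⁴.
By symmetry the centroid is at mid-height, ȳ = 1.6 in.
All pieces are centred on the horizontal centroidal axis, so I = ΣĪ (holes subtracted) = 1.675 in⁴.
Extreme fibre distance c = 1.6 in; S = I/c = 1.047 in³.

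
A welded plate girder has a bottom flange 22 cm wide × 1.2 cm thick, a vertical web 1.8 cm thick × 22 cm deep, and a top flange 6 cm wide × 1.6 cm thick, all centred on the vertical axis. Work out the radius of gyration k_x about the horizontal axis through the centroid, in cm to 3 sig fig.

k_x ≈ 8.91 cm

Split into non-overlapping primitives; take the origin at the lower-left of the bounding box.
Bottom plate: 22 × 1.2, A = 26.4 cm², y = 0.6 cm, Ī = 3.168 cm⁴.
Web plate: 1.8 × 22, A = 39.6 cm², y = 12.2 cm, Ī = 1597.2 cm⁴.
Top plate: 6 × 1.6, A = 9.6 cm², y = 24 cm, Ī = 2.048 cm⁴.
Centroid: ȳ = ΣA·y / ΣA = 9.6476 cm.
Transfer each piece to the horizontal axis through the centroid using Ī + A·d² with d = y − 9.6476:
  bottom plate: d = -9.0476 cm → contributes +2164.3 cm⁴
  web plate: d = 2.5524 cm → contributes +1855.2 cm⁴
  top plate: d = 14.352 cm → contributes +1979.6 cm⁴
Total I = 5 999 cm⁴.
Radius of gyration: k = √(I/A) = √(5 999 / 75.6) = 8.908 cm.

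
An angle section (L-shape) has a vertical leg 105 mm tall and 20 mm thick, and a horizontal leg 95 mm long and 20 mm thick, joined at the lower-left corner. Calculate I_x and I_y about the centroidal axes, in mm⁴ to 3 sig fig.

I_x ≈ 3.56 × 10⁶ mm⁴, I_y ≈ 2.75 × 10⁶ mm⁴

Break the section into simple shapes (no overlaps), measuring from the bottom-left corner of the bounding box.
Vertical leg: 20 × 105, A = 2 100 mm², y = 52.5 mm, Ī = 1 929 375 mm⁴.
Horizontal leg (remainder): 75 × 20, A = 1 500 mm², y = 10 mm, Ī = 50 000 mm⁴.
Centroid: ȳ = ΣA·y / ΣA = 34.792 mm.
Transfer each piece to the centroidal x-axis using Ī + A·d² with d = y − 34.792:
  vertical leg: d = 17.708 mm → contributes +2 587 904 mm⁴
  horizontal leg (remainder): d = -24.792 mm → contributes +971 940 mm⁴
Total I = 3 559 844 mm⁴.
For the y-axis: x̄ = 29.792 mm.
Repeating about the centroidal y-axis gives I_y = 2 747 344 mm⁴.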